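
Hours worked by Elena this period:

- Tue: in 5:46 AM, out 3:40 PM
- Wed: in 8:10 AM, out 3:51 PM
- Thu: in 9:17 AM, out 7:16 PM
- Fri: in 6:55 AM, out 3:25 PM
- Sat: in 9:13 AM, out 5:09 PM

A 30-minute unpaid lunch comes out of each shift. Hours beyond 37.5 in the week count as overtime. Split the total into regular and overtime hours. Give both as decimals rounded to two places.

Tue: 5:46 AM–3:40 PM = 9 h 54 min; less 30 min break → 9 h 24 min
Wed: 8:10 AM–3:51 PM = 7 h 41 min; less 30 min break → 7 h 11 min
Thu: 9:17 AM–7:16 PM = 9 h 59 min; less 30 min break → 9 h 29 min
Fri: 6:55 AM–3:25 PM = 8 h 30 min; less 30 min break → 8 h 0 min
Sat: 9:13 AM–5:09 PM = 7 h 56 min; less 30 min break → 7 h 26 min
Total worked: 41 h 30 min = 41.50 h.
Threshold 37.5 h → overtime 4 h 0 min, regular 37 h 30 min.

Regular 37.50 hours, overtime 4.00 hours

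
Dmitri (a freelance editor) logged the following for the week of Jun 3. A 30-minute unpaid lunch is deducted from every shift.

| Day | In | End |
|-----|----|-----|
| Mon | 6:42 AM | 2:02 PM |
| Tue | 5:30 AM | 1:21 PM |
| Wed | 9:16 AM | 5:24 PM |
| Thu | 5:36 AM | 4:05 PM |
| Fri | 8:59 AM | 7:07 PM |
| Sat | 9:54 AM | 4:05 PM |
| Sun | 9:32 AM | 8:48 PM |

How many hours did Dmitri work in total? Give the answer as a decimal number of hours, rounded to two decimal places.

Mon: 6:42 AM–2:02 PM = 7 h 20 min; less 30 min break → 6 h 50 min
Tue: 5:30 AM–1:21 PM = 7 h 51 min; less 30 min break → 7 h 21 min
Wed: 9:16 AM–5:24 PM = 8 h 8 min; less 30 min break → 7 h 38 min
Thu: 5:36 AM–4:05 PM = 10 h 29 min; less 30 min break → 9 h 59 min
Fri: 8:59 AM–7:07 PM = 10 h 8 min; less 30 min break → 9 h 38 min
Sat: 9:54 AM–4:05 PM = 6 h 11 min; less 30 min break → 5 h 41 min
Sun: 9:32 AM–8:48 PM = 11 h 16 min; less 30 min break → 10 h 46 min
Total: 6 h 50 min + 7 h 21 min + 7 h 38 min + 9 h 59 min + 9 h 38 min + 5 h 41 min + 10 h 46 min = 57 h 53 min.

57.88 hours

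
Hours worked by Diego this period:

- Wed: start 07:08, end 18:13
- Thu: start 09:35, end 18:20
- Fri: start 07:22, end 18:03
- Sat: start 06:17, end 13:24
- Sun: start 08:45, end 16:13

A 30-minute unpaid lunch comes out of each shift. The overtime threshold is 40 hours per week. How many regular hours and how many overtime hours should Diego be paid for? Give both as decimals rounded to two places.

Regular 40.00 hours, overtime 2.60 hours

Wed: 07:08–18:13 = 11 h 5 min; less 30 min break → 10 h 35 min
Thu: 09:35–18:20 = 8 h 45 min; less 30 min break → 8 h 15 min
Fri: 07:22–18:03 = 10 h 41 min; less 30 min break → 10 h 11 min
Sat: 06:17–13:24 = 7 h 7 min; less 30 min break → 6 h 37 min
Sun: 08:45–16:13 = 7 h 28 min; less 30 min break → 6 h 58 min
Total worked: 42 h 36 min = 42.60 h.
Threshold 40 h → overtime 2 h 36 min, regular 40 h 0 min.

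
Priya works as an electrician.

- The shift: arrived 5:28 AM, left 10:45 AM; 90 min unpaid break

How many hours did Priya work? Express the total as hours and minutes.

3 h 47 min

The shift: 5:28 AM–10:45 AM = 5 h 17 min; less 90 min break → 3 h 47 min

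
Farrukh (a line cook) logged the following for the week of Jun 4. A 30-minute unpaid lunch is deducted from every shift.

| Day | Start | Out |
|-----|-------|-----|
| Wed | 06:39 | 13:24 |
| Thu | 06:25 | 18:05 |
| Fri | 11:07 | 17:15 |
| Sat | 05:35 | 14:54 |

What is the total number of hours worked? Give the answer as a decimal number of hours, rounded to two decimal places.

Wed: 06:39–13:24 = 6 h 45 min; less 30 min break → 6 h 15 min
Thu: 06:25–18:05 = 11 h 40 min; less 30 min break → 11 h 10 min
Fri: 11:07–17:15 = 6 h 8 min; less 30 min break → 5 h 38 min
Sat: 05:35–14:54 = 9 h 19 min; less 30 min break → 8 h 49 min
Total: 6 h 15 min + 11 h 10 min + 5 h 38 min + 8 h 49 min = 31 h 52 min.

31.87 hours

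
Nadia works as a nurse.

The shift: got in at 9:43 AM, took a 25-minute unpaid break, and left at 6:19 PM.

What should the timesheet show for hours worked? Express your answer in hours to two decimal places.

The shift: 9:43 AM–6:19 PM = 8 h 36 min; less 25 min break → 8 h 11 min

8.18 hours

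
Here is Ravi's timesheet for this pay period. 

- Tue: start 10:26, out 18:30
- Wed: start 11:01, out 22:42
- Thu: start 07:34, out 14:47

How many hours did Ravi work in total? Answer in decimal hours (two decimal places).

26.97 hours

Tue: 10:26–18:30 = 8 h 4 min
Wed: 11:01–22:42 = 11 h 41 min
Thu: 07:34–14:47 = 7 h 13 min
Total: 8 h 4 min + 11 h 41 min + 7 h 13 min = 26 h 58 min.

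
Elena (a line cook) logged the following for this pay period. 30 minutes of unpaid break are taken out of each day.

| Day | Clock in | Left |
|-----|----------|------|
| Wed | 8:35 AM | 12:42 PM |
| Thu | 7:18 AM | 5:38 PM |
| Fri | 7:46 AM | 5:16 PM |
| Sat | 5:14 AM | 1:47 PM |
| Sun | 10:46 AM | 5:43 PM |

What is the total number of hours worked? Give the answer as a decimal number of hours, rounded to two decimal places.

Wed: 8:35 AM–12:42 PM = 4 h 7 min; less 30 min break → 3 h 37 min
Thu: 7:18 AM–5:38 PM = 10 h 20 min; less 30 min break → 9 h 50 min
Fri: 7:46 AM–5:16 PM = 9 h 30 min; less 30 min break → 9 h 0 min
Sat: 5:14 AM–1:47 PM = 8 h 33 min; less 30 min break → 8 h 3 min
Sun: 10:46 AM–5:43 PM = 6 h 57 min; less 30 min break → 6 h 27 min
Total: 3 h 37 min + 9 h 50 min + 9 h 0 min + 8 h 3 min + 6 h 27 min = 36 h 57 min.

36.95 hours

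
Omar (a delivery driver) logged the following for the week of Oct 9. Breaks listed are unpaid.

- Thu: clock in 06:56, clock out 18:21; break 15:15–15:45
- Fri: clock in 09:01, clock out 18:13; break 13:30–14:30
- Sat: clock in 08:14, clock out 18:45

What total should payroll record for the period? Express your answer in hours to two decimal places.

Thu: 06:56–18:21 = 11 h 25 min; less 30 min break → 10 h 55 min
Fri: 09:01–18:13 = 9 h 12 min; less 60 min break → 8 h 12 min
Sat: 08:14–18:45 = 10 h 31 min
Total: 10 h 55 min + 8 h 12 min + 10 h 31 min = 29 h 38 min.

29.63 hours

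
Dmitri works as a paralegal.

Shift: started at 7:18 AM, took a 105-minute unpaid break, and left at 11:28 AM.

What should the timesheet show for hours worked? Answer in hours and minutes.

2 h 25 min

Shift: 7:18 AM–11:28 AM = 4 h 10 min; less 105 min break → 2 h 25 min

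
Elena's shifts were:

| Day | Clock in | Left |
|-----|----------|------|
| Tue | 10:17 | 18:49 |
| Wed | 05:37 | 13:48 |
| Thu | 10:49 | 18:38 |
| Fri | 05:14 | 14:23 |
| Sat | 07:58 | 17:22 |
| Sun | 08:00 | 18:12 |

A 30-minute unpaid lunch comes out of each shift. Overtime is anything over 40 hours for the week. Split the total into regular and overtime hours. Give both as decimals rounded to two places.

Tue: 10:17–18:49 = 8 h 32 min; less 30 min break → 8 h 2 min
Wed: 05:37–13:48 = 8 h 11 min; less 30 min break → 7 h 41 min
Thu: 10:49–18:38 = 7 h 49 min; less 30 min break → 7 h 19 min
Fri: 05:14–14:23 = 9 h 9 min; less 30 min break → 8 h 39 min
Sat: 07:58–17:22 = 9 h 24 min; less 30 min break → 8 h 54 min
Sun: 08:00–18:12 = 10 h 12 min; less 30 min break → 9 h 42 min
Total worked: 50 h 17 min = 50.28 h.
Threshold 40 h → overtime 10 h 17 min, regular 40 h 0 min.

Regular 40.00 hours, overtime 10.28 hours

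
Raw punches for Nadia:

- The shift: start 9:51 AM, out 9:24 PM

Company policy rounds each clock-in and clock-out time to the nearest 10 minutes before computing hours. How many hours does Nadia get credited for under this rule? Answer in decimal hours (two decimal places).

11.50 hours

The shift: in 9:51 AM→9:50 AM, out 9:24 PM→9:20 PM; 11 h 30 min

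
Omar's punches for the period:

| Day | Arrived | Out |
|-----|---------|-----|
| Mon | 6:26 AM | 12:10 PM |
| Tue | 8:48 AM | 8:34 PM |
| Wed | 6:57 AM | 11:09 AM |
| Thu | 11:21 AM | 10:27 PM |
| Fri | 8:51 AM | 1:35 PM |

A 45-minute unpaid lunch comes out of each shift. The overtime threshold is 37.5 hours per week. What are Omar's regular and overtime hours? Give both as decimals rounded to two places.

Mon: 6:26 AM–12:10 PM = 5 h 44 min; less 45 min break → 4 h 59 min
Tue: 8:48 AM–8:34 PM = 11 h 46 min; less 45 min break → 11 h 1 min
Wed: 6:57 AM–11:09 AM = 4 h 12 min; less 45 min break → 3 h 27 min
Thu: 11:21 AM–10:27 PM = 11 h 6 min; less 45 min break → 10 h 21 min
Fri: 8:51 AM–1:35 PM = 4 h 44 min; less 45 min break → 3 h 59 min
Total worked: 33 h 47 min = 33.78 h.
Threshold 37.5 h → overtime 0 h 0 min, regular 33 h 47 min.

Regular 33.78 hours, overtime 0.00 hours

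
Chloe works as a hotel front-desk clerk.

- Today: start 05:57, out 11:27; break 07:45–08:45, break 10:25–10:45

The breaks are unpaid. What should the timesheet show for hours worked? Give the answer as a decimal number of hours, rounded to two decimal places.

4.17 hours

Today: 05:57–11:27 = 5 h 30 min; less 80 min break → 4 h 10 min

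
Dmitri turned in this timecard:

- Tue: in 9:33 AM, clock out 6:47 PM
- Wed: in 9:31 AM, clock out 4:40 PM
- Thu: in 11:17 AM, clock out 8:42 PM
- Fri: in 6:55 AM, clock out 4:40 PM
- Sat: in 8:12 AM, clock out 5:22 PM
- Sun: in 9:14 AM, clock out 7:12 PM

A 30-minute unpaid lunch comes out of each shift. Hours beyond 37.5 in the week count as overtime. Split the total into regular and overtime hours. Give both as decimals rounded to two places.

Tue: 9:33 AM–6:47 PM = 9 h 14 min; less 30 min break → 8 h 44 min
Wed: 9:31 AM–4:40 PM = 7 h 9 min; less 30 min break → 6 h 39 min
Thu: 11:17 AM–8:42 PM = 9 h 25 min; less 30 min break → 8 h 55 min
Fri: 6:55 AM–4:40 PM = 9 h 45 min; less 30 min break → 9 h 15 min
Sat: 8:12 AM–5:22 PM = 9 h 10 min; less 30 min break → 8 h 40 min
Sun: 9:14 AM–7:12 PM = 9 h 58 min; less 30 min break → 9 h 28 min
Total worked: 51 h 41 min = 51.68 h.
Threshold 37.5 h → overtime 14 h 11 min, regular 37 h 30 min.

Regular 37.50 hours, overtime 14.18 hours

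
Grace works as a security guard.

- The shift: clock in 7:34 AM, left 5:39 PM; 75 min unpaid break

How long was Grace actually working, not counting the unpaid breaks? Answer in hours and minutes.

8 h 50 min

The shift: 7:34 AM–5:39 PM = 10 h 5 min; less 75 min break → 8 h 50 min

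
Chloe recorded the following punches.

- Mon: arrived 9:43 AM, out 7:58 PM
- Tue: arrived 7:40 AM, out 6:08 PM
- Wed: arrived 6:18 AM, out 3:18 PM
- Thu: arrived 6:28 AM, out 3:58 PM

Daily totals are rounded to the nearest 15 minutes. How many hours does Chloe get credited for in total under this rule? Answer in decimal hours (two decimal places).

Mon: 9:43 AM–7:58 PM = 10 h 15 min → rounds to 10 h 15 min
Tue: 7:40 AM–6:08 PM = 10 h 28 min → rounds to 10 h 30 min
Wed: 6:18 AM–3:18 PM = 9 h 0 min → rounds to 9 h 0 min
Thu: 6:28 AM–3:58 PM = 9 h 30 min → rounds to 9 h 30 min
Total credited: 39 h 15 min.

39.25 hours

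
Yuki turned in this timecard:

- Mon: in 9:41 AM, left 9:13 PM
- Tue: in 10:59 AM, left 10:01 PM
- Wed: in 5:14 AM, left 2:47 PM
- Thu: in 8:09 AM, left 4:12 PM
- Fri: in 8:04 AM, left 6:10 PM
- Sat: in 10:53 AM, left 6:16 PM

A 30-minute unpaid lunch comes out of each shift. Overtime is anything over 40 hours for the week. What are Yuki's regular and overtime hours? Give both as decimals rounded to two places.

Regular 40.00 hours, overtime 14.65 hours

Mon: 9:41 AM–9:13 PM = 11 h 32 min; less 30 min break → 11 h 2 min
Tue: 10:59 AM–10:01 PM = 11 h 2 min; less 30 min break → 10 h 32 min
Wed: 5:14 AM–2:47 PM = 9 h 33 min; less 30 min break → 9 h 3 min
Thu: 8:09 AM–4:12 PM = 8 h 3 min; less 30 min break → 7 h 33 min
Fri: 8:04 AM–6:10 PM = 10 h 6 min; less 30 min break → 9 h 36 min
Sat: 10:53 AM–6:16 PM = 7 h 23 min; less 30 min break → 6 h 53 min
Total worked: 54 h 39 min = 54.65 h.
Threshold 40 h → overtime 14 h 39 min, regular 40 h 0 min.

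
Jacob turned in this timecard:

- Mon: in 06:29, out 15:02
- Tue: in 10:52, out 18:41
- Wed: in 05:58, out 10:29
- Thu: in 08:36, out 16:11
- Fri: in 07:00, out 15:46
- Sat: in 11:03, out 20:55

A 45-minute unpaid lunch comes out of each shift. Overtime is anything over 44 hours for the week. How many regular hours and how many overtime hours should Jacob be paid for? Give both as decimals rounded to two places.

Regular 42.60 hours, overtime 0.00 hours

Mon: 06:29–15:02 = 8 h 33 min; less 45 min break → 7 h 48 min
Tue: 10:52–18:41 = 7 h 49 min; less 45 min break → 7 h 4 min
Wed: 05:58–10:29 = 4 h 31 min; less 45 min break → 3 h 46 min
Thu: 08:36–16:11 = 7 h 35 min; less 45 min break → 6 h 50 min
Fri: 07:00–15:46 = 8 h 46 min; less 45 min break → 8 h 1 min
Sat: 11:03–20:55 = 9 h 52 min; less 45 min break → 9 h 7 min
Total worked: 42 h 36 min = 42.60 h.
Threshold 44 h → overtime 0 h 0 min, regular 42 h 36 min.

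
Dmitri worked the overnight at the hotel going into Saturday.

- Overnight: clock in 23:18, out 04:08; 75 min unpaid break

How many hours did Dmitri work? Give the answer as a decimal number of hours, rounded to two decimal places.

Overnight: 23:18 → midnight = 0 h 42 min; midnight → 04:08 = 4 h 8 min; span 4 h 50 min; less 75 min break → 3 h 35 min

3.58 hours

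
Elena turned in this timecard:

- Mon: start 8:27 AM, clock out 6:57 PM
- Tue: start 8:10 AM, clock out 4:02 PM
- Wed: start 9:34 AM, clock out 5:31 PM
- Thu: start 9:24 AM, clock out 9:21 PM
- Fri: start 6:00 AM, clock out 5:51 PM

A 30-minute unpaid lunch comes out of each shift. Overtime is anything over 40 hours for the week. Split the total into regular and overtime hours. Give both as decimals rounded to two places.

Mon: 8:27 AM–6:57 PM = 10 h 30 min; less 30 min break → 10 h 0 min
Tue: 8:10 AM–4:02 PM = 7 h 52 min; less 30 min break → 7 h 22 min
Wed: 9:34 AM–5:31 PM = 7 h 57 min; less 30 min break → 7 h 27 min
Thu: 9:24 AM–9:21 PM = 11 h 57 min; less 30 min break → 11 h 27 min
Fri: 6:00 AM–5:51 PM = 11 h 51 min; less 30 min break → 11 h 21 min
Total worked: 47 h 37 min = 47.62 h.
Threshold 40 h → overtime 7 h 37 min, regular 40 h 0 min.

Regular 40.00 hours, overtime 7.62 hours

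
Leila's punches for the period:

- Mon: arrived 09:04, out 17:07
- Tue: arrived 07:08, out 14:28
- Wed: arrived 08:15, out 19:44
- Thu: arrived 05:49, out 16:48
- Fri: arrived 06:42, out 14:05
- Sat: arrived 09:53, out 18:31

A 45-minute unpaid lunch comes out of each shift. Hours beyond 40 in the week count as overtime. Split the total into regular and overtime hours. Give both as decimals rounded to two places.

Mon: 09:04–17:07 = 8 h 3 min; less 45 min break → 7 h 18 min
Tue: 07:08–14:28 = 7 h 20 min; less 45 min break → 6 h 35 min
Wed: 08:15–19:44 = 11 h 29 min; less 45 min break → 10 h 44 min
Thu: 05:49–16:48 = 10 h 59 min; less 45 min break → 10 h 14 min
Fri: 06:42–14:05 = 7 h 23 min; less 45 min break → 6 h 38 min
Sat: 09:53–18:31 = 8 h 38 min; less 45 min break → 7 h 53 min
Total worked: 49 h 22 min = 49.37 h.
Threshold 40 h → overtime 9 h 22 min, regular 40 h 0 min.

Regular 40.00 hours, overtime 9.37 hours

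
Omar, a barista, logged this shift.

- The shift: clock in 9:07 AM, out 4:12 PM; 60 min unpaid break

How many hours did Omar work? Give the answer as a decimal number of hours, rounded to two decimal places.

The shift: 9:07 AM–4:12 PM = 7 h 5 min; less 60 min break → 6 h 5 min

6.08 hours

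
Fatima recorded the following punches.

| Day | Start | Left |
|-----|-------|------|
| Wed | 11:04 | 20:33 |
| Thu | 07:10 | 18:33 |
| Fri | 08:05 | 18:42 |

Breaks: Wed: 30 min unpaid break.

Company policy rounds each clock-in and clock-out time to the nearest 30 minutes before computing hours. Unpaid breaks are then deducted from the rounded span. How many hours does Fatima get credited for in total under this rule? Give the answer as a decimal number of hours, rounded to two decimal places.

31.00 hours

Wed: in 11:04→11:00, out 20:33→20:30; 9 h 30 min − 30 min = 9 h 0 min
Thu: in 07:10→07:00, out 18:33→18:30; 11 h 30 min
Fri: in 08:05→08:00, out 18:42→18:30; 10 h 30 min
Total credited: 31 h 0 min.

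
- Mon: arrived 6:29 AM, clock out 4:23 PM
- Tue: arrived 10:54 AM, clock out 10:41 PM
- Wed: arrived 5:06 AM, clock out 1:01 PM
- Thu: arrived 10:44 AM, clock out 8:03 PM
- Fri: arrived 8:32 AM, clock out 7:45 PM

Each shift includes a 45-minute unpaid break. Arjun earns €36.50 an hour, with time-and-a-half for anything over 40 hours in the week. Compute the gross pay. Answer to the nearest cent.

Mon: 6:29 AM–4:23 PM = 9 h 54 min; less 45 min break → 9 h 9 min
Tue: 10:54 AM–10:41 PM = 11 h 47 min; less 45 min break → 11 h 2 min
Wed: 5:06 AM–1:01 PM = 7 h 55 min; less 45 min break → 7 h 10 min
Thu: 10:44 AM–8:03 PM = 9 h 19 min; less 45 min break → 8 h 34 min
Fri: 8:32 AM–7:45 PM = 11 h 13 min; less 45 min break → 10 h 28 min
Total worked: 46 h 23 min = 2783 min.
Regular 40 h 0 min = 2400 min at €36.50/h; overtime 6 h 23 min = 383 min at €54.75/h.
Pay = (2400 × €36.50 + 383 × €54.75) ÷ 60 = €1809.49.

€1809.49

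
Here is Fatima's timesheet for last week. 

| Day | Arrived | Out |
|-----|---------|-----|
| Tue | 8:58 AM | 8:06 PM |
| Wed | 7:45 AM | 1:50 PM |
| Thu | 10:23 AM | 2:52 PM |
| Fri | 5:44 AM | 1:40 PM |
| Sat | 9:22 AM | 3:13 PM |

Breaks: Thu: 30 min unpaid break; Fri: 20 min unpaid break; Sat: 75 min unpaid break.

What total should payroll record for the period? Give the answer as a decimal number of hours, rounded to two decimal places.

Tue: 8:58 AM–8:06 PM = 11 h 8 min
Wed: 7:45 AM–1:50 PM = 6 h 5 min
Thu: 10:23 AM–2:52 PM = 4 h 29 min; less 30 min break → 3 h 59 min
Fri: 5:44 AM–1:40 PM = 7 h 56 min; less 20 min break → 7 h 36 min
Sat: 9:22 AM–3:13 PM = 5 h 51 min; less 75 min break → 4 h 36 min
Total: 11 h 8 min + 6 h 5 min + 3 h 59 min + 7 h 36 min + 4 h 36 min = 33 h 24 min.

33.40 hours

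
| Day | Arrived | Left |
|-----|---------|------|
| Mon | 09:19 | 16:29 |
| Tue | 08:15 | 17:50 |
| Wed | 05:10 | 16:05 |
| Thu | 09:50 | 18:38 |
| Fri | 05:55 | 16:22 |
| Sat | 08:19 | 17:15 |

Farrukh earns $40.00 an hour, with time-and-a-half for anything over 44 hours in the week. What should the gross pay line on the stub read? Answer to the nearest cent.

Mon: 09:19–16:29 = 7 h 10 min
Tue: 08:15–17:50 = 9 h 35 min
Wed: 05:10–16:05 = 10 h 55 min
Thu: 09:50–18:38 = 8 h 48 min
Fri: 05:55–16:22 = 10 h 27 min
Sat: 08:19–17:15 = 8 h 56 min
Total worked: 55 h 51 min = 3351 min.
Regular 44 h 0 min = 2640 min at $40.00/h; overtime 11 h 51 min = 711 min at $60.00/h.
Pay = (2640 × $40.00 + 711 × $60.00) ÷ 60 = $2471.00.

$2471.00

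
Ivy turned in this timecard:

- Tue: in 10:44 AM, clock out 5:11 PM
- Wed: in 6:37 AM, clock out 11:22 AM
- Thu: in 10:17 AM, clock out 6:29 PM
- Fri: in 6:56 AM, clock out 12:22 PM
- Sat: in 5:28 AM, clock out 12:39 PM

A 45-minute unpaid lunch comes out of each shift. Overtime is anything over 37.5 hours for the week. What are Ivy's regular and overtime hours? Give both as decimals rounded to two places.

Regular 28.27 hours, overtime 0.00 hours

Tue: 10:44 AM–5:11 PM = 6 h 27 min; less 45 min break → 5 h 42 min
Wed: 6:37 AM–11:22 AM = 4 h 45 min; less 45 min break → 4 h 0 min
Thu: 10:17 AM–6:29 PM = 8 h 12 min; less 45 min break → 7 h 27 min
Fri: 6:56 AM–12:22 PM = 5 h 26 min; less 45 min break → 4 h 41 min
Sat: 5:28 AM–12:39 PM = 7 h 11 min; less 45 min break → 6 h 26 min
Total worked: 28 h 16 min = 28.27 h.
Threshold 37.5 h → overtime 0 h 0 min, regular 28 h 16 min.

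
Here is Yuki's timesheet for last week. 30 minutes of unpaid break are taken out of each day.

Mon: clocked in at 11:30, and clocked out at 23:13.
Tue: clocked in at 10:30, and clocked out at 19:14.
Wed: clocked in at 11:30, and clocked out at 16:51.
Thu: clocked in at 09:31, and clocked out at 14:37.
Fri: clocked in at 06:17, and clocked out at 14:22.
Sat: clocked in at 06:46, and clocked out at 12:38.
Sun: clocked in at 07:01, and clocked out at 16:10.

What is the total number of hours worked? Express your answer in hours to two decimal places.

Mon: 11:30–23:13 = 11 h 43 min; less 30 min break → 11 h 13 min
Tue: 10:30–19:14 = 8 h 44 min; less 30 min break → 8 h 14 min
Wed: 11:30–16:51 = 5 h 21 min; less 30 min break → 4 h 51 min
Thu: 09:31–14:37 = 5 h 6 min; less 30 min break → 4 h 36 min
Fri: 06:17–14:22 = 8 h 5 min; less 30 min break → 7 h 35 min
Sat: 06:46–12:38 = 5 h 52 min; less 30 min break → 5 h 22 min
Sun: 07:01–16:10 = 9 h 9 min; less 30 min break → 8 h 39 min
Total: 11 h 13 min + 8 h 14 min + 4 h 51 min + 4 h 36 min + 7 h 35 min + 5 h 22 min + 8 h 39 min = 50 h 30 min.

50.50 hours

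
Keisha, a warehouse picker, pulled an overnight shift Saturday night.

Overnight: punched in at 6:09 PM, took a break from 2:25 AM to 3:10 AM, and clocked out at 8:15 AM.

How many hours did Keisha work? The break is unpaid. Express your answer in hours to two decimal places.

13.35 hours

Overnight: 6:09 PM → midnight = 5 h 51 min; midnight → 8:15 AM = 8 h 15 min; span 14 h 6 min; less 45 min break → 13 h 21 min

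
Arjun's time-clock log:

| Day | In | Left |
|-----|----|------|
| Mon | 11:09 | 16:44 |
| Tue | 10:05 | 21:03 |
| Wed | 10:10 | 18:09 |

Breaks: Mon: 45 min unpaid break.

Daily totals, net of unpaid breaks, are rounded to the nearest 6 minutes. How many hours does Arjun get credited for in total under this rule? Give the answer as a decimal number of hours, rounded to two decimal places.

Mon: 11:09–16:44 = 5 h 35 min − 45 min = 4 h 50 min → rounds to 4 h 48 min
Tue: 10:05–21:03 = 10 h 58 min → rounds to 11 h 0 min
Wed: 10:10–18:09 = 7 h 59 min → rounds to 8 h 0 min
Total credited: 23 h 48 min.

23.80 hours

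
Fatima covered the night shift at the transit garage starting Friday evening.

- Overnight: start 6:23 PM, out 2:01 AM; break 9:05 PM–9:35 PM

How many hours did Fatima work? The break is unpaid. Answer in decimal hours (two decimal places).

Overnight: 6:23 PM → midnight = 5 h 37 min; midnight → 2:01 AM = 2 h 1 min; span 7 h 38 min; less 30 min break → 7 h 8 min

7.13 hours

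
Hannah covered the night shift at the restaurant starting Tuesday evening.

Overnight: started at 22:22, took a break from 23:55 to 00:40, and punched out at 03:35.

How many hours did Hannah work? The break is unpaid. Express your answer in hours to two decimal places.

Overnight: 22:22 → midnight = 1 h 38 min; midnight → 03:35 = 3 h 35 min; span 5 h 13 min; less 45 min break → 4 h 28 min

4.47 hours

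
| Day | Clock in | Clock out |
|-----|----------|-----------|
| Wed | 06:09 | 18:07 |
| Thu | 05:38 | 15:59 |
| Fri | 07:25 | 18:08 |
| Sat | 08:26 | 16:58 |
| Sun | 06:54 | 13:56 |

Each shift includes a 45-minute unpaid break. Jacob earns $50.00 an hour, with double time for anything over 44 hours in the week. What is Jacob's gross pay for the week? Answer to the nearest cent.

$2285.00

Wed: 06:09–18:07 = 11 h 58 min; less 45 min break → 11 h 13 min
Thu: 05:38–15:59 = 10 h 21 min; less 45 min break → 9 h 36 min
Fri: 07:25–18:08 = 10 h 43 min; less 45 min break → 9 h 58 min
Sat: 08:26–16:58 = 8 h 32 min; less 45 min break → 7 h 47 min
Sun: 06:54–13:56 = 7 h 2 min; less 45 min break → 6 h 17 min
Total worked: 44 h 51 min = 2691 min.
Regular 44 h 0 min = 2640 min at $50.00/h; overtime 0 h 51 min = 51 min at $100.00/h.
Pay = (2640 × $50.00 + 51 × $100.00) ÷ 60 = $2285.00.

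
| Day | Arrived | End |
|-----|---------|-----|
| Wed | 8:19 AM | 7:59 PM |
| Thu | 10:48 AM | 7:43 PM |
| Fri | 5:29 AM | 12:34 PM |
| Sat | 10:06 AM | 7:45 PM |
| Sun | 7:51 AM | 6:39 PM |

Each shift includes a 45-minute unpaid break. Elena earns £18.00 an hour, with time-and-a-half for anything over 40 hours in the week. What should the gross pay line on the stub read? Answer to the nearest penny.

Wed: 8:19 AM–7:59 PM = 11 h 40 min; less 45 min break → 10 h 55 min
Thu: 10:48 AM–7:43 PM = 8 h 55 min; less 45 min break → 8 h 10 min
Fri: 5:29 AM–12:34 PM = 7 h 5 min; less 45 min break → 6 h 20 min
Sat: 10:06 AM–7:45 PM = 9 h 39 min; less 45 min break → 8 h 54 min
Sun: 7:51 AM–6:39 PM = 10 h 48 min; less 45 min break → 10 h 3 min
Total worked: 44 h 22 min = 2662 min.
Regular 40 h 0 min = 2400 min at £18.00/h; overtime 4 h 22 min = 262 min at £27.00/h.
Pay = (2400 × £18.00 + 262 × £27.00) ÷ 60 = £837.90.

£837.90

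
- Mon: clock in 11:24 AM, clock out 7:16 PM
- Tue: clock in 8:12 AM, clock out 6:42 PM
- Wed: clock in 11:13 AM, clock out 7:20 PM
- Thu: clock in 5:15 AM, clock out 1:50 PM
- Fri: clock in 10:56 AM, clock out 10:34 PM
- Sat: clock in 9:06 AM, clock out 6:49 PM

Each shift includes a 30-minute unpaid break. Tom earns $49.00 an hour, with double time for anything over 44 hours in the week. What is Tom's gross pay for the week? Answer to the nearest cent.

$3078.83

Mon: 11:24 AM–7:16 PM = 7 h 52 min; less 30 min break → 7 h 22 min
Tue: 8:12 AM–6:42 PM = 10 h 30 min; less 30 min break → 10 h 0 min
Wed: 11:13 AM–7:20 PM = 8 h 7 min; less 30 min break → 7 h 37 min
Thu: 5:15 AM–1:50 PM = 8 h 35 min; less 30 min break → 8 h 5 min
Fri: 10:56 AM–10:34 PM = 11 h 38 min; less 30 min break → 11 h 8 min
Sat: 9:06 AM–6:49 PM = 9 h 43 min; less 30 min break → 9 h 13 min
Total worked: 53 h 25 min = 3205 min.
Regular 44 h 0 min = 2640 min at $49.00/h; overtime 9 h 25 min = 565 min at $98.00/h.
Pay = (2640 × $49.00 + 565 × $98.00) ÷ 60 = $3078.83.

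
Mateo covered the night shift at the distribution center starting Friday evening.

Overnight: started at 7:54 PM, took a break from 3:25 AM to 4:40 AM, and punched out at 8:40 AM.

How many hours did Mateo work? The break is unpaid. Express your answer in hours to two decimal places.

Overnight: 7:54 PM → midnight = 4 h 6 min; midnight → 8:40 AM = 8 h 40 min; span 12 h 46 min; less 75 min break → 11 h 31 min

11.52 hours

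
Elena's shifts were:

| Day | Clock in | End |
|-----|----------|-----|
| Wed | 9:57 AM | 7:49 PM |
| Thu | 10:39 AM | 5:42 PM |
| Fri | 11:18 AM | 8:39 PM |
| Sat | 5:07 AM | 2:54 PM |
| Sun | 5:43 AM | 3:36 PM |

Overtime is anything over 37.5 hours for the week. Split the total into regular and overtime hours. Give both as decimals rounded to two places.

Wed: 9:57 AM–7:49 PM = 9 h 52 min
Thu: 10:39 AM–5:42 PM = 7 h 3 min
Fri: 11:18 AM–8:39 PM = 9 h 21 min
Sat: 5:07 AM–2:54 PM = 9 h 47 min
Sun: 5:43 AM–3:36 PM = 9 h 53 min
Total worked: 45 h 56 min = 45.93 h.
Threshold 37.5 h → overtime 8 h 26 min, regular 37 h 30 min.

Regular 37.50 hours, overtime 8.43 hours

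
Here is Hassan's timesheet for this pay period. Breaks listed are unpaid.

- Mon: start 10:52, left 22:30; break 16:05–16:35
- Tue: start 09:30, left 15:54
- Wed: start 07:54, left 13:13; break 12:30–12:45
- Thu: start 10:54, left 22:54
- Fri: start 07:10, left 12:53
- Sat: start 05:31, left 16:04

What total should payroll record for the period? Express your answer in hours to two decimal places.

50.87 hours

Mon: 10:52–22:30 = 11 h 38 min; less 30 min break → 11 h 8 min
Tue: 09:30–15:54 = 6 h 24 min
Wed: 07:54–13:13 = 5 h 19 min; less 15 min break → 5 h 4 min
Thu: 10:54–22:54 = 12 h 0 min
Fri: 07:10–12:53 = 5 h 43 min
Sat: 05:31–16:04 = 10 h 33 min
Total: 11 h 8 min + 6 h 24 min + 5 h 4 min + 12 h 0 min + 5 h 43 min + 10 h 33 min = 50 h 52 min.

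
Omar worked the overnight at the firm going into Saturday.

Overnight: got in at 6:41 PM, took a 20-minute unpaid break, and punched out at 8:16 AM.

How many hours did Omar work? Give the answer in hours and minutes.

Overnight: 6:41 PM → midnight = 5 h 19 min; midnight → 8:16 AM = 8 h 16 min; span 13 h 35 min; less 20 min break → 13 h 15 min

13 h 15 min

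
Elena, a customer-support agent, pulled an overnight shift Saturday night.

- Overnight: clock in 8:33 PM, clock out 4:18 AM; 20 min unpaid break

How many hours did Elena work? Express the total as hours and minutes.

7 h 25 min

Overnight: 8:33 PM → midnight = 3 h 27 min; midnight → 4:18 AM = 4 h 18 min; span 7 h 45 min; less 20 min break → 7 h 25 min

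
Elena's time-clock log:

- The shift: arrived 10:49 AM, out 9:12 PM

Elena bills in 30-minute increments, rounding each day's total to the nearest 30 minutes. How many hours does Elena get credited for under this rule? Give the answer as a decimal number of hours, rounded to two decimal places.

10.50 hours

The shift: 10:49 AM–9:12 PM = 10 h 23 min → rounds to 10 h 30 min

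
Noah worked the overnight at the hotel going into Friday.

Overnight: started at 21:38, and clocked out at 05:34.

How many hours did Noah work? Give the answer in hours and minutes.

Overnight: 21:38 → midnight = 2 h 22 min; midnight → 05:34 = 5 h 34 min; span 7 h 56 min

7 h 56 min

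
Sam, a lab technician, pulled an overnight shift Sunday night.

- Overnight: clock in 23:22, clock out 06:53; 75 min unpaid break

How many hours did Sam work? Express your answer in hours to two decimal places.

6.27 hours

Overnight: 23:22 → midnight = 0 h 38 min; midnight → 06:53 = 6 h 53 min; span 7 h 31 min; less 75 min break → 6 h 16 min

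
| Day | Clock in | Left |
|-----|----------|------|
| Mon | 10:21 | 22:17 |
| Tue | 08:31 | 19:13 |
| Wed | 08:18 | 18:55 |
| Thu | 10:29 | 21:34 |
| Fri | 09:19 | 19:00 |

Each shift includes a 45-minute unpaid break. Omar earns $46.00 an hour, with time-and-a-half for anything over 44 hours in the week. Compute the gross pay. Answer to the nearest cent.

Mon: 10:21–22:17 = 11 h 56 min; less 45 min break → 11 h 11 min
Tue: 08:31–19:13 = 10 h 42 min; less 45 min break → 9 h 57 min
Wed: 08:18–18:55 = 10 h 37 min; less 45 min break → 9 h 52 min
Thu: 10:29–21:34 = 11 h 5 min; less 45 min break → 10 h 20 min
Fri: 09:19–19:00 = 9 h 41 min; less 45 min break → 8 h 56 min
Total worked: 50 h 16 min = 3016 min.
Regular 44 h 0 min = 2640 min at $46.00/h; overtime 6 h 16 min = 376 min at $69.00/h.
Pay = (2640 × $46.00 + 376 × $69.00) ÷ 60 = $2456.40.

$2456.40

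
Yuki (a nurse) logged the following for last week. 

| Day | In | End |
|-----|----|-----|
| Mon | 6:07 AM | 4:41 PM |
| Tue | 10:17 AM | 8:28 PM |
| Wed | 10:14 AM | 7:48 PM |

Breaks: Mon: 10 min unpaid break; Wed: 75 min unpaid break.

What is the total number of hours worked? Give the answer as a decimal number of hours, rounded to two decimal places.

Mon: 6:07 AM–4:41 PM = 10 h 34 min; less 10 min break → 10 h 24 min
Tue: 10:17 AM–8:28 PM = 10 h 11 min
Wed: 10:14 AM–7:48 PM = 9 h 34 min; less 75 min break → 8 h 19 min
Total: 10 h 24 min + 10 h 11 min + 8 h 19 min = 28 h 54 min.

28.90 hours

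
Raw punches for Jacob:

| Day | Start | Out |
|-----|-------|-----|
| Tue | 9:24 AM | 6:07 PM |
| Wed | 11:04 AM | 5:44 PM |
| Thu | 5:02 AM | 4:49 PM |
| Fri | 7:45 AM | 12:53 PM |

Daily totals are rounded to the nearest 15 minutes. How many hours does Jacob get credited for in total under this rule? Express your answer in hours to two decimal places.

32.50 hours

Tue: 9:24 AM–6:07 PM = 8 h 43 min → rounds to 8 h 45 min
Wed: 11:04 AM–5:44 PM = 6 h 40 min → rounds to 6 h 45 min
Thu: 5:02 AM–4:49 PM = 11 h 47 min → rounds to 11 h 45 min
Fri: 7:45 AM–12:53 PM = 5 h 8 min → rounds to 5 h 15 min
Total credited: 32 h 30 min.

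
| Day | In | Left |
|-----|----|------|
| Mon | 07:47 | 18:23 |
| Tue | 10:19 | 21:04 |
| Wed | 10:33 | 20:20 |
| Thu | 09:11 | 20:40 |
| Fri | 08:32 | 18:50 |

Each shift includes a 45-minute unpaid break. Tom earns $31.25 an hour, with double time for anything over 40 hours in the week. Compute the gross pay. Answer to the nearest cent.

$1822.92

Mon: 07:47–18:23 = 10 h 36 min; less 45 min break → 9 h 51 min
Tue: 10:19–21:04 = 10 h 45 min; less 45 min break → 10 h 0 min
Wed: 10:33–20:20 = 9 h 47 min; less 45 min break → 9 h 2 min
Thu: 09:11–20:40 = 11 h 29 min; less 45 min break → 10 h 44 min
Fri: 08:32–18:50 = 10 h 18 min; less 45 min break → 9 h 33 min
Total worked: 49 h 10 min = 2950 min.
Regular 40 h 0 min = 2400 min at $31.25/h; overtime 9 h 10 min = 550 min at $62.50/h.
Pay = (2400 × $31.25 + 550 × $62.50) ÷ 60 = $1822.92.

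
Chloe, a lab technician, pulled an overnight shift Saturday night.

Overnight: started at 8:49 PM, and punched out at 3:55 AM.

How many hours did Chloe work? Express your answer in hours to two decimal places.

7.10 hours

Overnight: 8:49 PM → midnight = 3 h 11 min; midnight → 3:55 AM = 3 h 55 min; span 7 h 6 min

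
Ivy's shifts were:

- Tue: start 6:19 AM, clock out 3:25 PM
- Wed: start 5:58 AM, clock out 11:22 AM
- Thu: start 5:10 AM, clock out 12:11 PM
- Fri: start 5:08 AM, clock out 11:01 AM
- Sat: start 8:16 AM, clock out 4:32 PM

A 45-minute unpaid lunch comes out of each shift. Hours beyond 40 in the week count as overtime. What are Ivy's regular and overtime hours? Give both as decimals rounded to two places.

Regular 31.92 hours, overtime 0.00 hours

Tue: 6:19 AM–3:25 PM = 9 h 6 min; less 45 min break → 8 h 21 min
Wed: 5:58 AM–11:22 AM = 5 h 24 min; less 45 min break → 4 h 39 min
Thu: 5:10 AM–12:11 PM = 7 h 1 min; less 45 min break → 6 h 16 min
Fri: 5:08 AM–11:01 AM = 5 h 53 min; less 45 min break → 5 h 8 min
Sat: 8:16 AM–4:32 PM = 8 h 16 min; less 45 min break → 7 h 31 min
Total worked: 31 h 55 min = 31.92 h.
Threshold 40 h → overtime 0 h 0 min, regular 31 h 55 min.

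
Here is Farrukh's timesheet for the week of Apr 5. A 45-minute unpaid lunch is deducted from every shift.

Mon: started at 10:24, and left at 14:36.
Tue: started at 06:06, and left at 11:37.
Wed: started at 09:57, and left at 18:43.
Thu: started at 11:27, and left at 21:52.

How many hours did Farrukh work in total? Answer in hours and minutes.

25 h 54 min

Mon: 10:24–14:36 = 4 h 12 min; less 45 min break → 3 h 27 min
Tue: 06:06–11:37 = 5 h 31 min; less 45 min break → 4 h 46 min
Wed: 09:57–18:43 = 8 h 46 min; less 45 min break → 8 h 1 min
Thu: 11:27–21:52 = 10 h 25 min; less 45 min break → 9 h 40 min
Total: 3 h 27 min + 4 h 46 min + 8 h 1 min + 9 h 40 min = 25 h 54 min.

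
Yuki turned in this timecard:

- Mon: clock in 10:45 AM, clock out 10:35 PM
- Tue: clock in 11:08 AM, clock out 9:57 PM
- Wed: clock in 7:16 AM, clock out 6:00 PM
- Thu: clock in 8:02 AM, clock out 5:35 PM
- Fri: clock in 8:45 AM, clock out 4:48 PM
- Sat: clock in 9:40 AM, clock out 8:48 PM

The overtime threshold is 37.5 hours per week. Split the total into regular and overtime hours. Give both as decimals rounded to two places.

Regular 37.50 hours, overtime 24.62 hours

Mon: 10:45 AM–10:35 PM = 11 h 50 min
Tue: 11:08 AM–9:57 PM = 10 h 49 min
Wed: 7:16 AM–6:00 PM = 10 h 44 min
Thu: 8:02 AM–5:35 PM = 9 h 33 min
Fri: 8:45 AM–4:48 PM = 8 h 3 min
Sat: 9:40 AM–8:48 PM = 11 h 8 min
Total worked: 62 h 7 min = 62.12 h.
Threshold 37.5 h → overtime 24 h 37 min, regular 37 h 30 min.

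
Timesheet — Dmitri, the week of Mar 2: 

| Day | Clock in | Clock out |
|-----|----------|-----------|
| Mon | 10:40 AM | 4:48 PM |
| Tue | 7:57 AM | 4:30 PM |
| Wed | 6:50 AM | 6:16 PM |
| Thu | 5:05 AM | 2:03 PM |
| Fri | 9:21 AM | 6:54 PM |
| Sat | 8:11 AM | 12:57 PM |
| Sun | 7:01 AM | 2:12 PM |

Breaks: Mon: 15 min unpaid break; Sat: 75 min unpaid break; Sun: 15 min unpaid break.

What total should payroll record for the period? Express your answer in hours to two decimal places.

Mon: 10:40 AM–4:48 PM = 6 h 8 min; less 15 min break → 5 h 53 min
Tue: 7:57 AM–4:30 PM = 8 h 33 min
Wed: 6:50 AM–6:16 PM = 11 h 26 min
Thu: 5:05 AM–2:03 PM = 8 h 58 min
Fri: 9:21 AM–6:54 PM = 9 h 33 min
Sat: 8:11 AM–12:57 PM = 4 h 46 min; less 75 min break → 3 h 31 min
Sun: 7:01 AM–2:12 PM = 7 h 11 min; less 15 min break → 6 h 56 min
Total: 5 h 53 min + 8 h 33 min + 11 h 26 min + 8 h 58 min + 9 h 33 min + 3 h 31 min + 6 h 56 min = 54 h 50 min.

54.83 hours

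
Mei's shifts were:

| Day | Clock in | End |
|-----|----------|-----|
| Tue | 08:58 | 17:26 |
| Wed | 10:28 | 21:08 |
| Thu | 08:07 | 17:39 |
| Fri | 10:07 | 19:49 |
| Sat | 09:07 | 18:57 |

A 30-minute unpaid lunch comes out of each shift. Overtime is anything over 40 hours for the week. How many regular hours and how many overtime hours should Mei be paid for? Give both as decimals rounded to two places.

Regular 40.00 hours, overtime 5.70 hours

Tue: 08:58–17:26 = 8 h 28 min; less 30 min break → 7 h 58 min
Wed: 10:28–21:08 = 10 h 40 min; less 30 min break → 10 h 10 min
Thu: 08:07–17:39 = 9 h 32 min; less 30 min break → 9 h 2 min
Fri: 10:07–19:49 = 9 h 42 min; less 30 min break → 9 h 12 min
Sat: 09:07–18:57 = 9 h 50 min; less 30 min break → 9 h 20 min
Total worked: 45 h 42 min = 45.70 h.
Threshold 40 h → overtime 5 h 42 min, regular 40 h 0 min.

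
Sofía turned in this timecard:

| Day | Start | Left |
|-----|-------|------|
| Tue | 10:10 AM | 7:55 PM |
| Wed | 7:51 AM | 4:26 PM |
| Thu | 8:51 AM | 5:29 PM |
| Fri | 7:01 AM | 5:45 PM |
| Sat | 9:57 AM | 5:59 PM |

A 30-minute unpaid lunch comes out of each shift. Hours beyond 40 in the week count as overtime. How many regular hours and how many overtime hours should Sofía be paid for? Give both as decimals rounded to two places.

Regular 40.00 hours, overtime 3.23 hours

Tue: 10:10 AM–7:55 PM = 9 h 45 min; less 30 min break → 9 h 15 min
Wed: 7:51 AM–4:26 PM = 8 h 35 min; less 30 min break → 8 h 5 min
Thu: 8:51 AM–5:29 PM = 8 h 38 min; less 30 min break → 8 h 8 min
Fri: 7:01 AM–5:45 PM = 10 h 44 min; less 30 min break → 10 h 14 min
Sat: 9:57 AM–5:59 PM = 8 h 2 min; less 30 min break → 7 h 32 min
Total worked: 43 h 14 min = 43.23 h.
Threshold 40 h → overtime 3 h 14 min, regular 40 h 0 min.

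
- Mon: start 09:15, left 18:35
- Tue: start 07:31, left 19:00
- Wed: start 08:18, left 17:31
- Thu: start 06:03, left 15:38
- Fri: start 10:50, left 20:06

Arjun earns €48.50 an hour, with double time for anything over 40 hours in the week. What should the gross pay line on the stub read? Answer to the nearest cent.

Mon: 09:15–18:35 = 9 h 20 min
Tue: 07:31–19:00 = 11 h 29 min
Wed: 08:18–17:31 = 9 h 13 min
Thu: 06:03–15:38 = 9 h 35 min
Fri: 10:50–20:06 = 9 h 16 min
Total worked: 48 h 53 min = 2933 min.
Regular 40 h 0 min = 2400 min at €48.50/h; overtime 8 h 53 min = 533 min at €97.00/h.
Pay = (2400 × €48.50 + 533 × €97.00) ÷ 60 = €2801.68.

€2801.68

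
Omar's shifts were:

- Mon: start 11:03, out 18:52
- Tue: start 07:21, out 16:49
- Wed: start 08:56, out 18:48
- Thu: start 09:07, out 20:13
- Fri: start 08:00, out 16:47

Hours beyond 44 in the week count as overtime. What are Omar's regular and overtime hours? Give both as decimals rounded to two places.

Mon: 11:03–18:52 = 7 h 49 min
Tue: 07:21–16:49 = 9 h 28 min
Wed: 08:56–18:48 = 9 h 52 min
Thu: 09:07–20:13 = 11 h 6 min
Fri: 08:00–16:47 = 8 h 47 min
Total worked: 47 h 2 min = 47.03 h.
Threshold 44 h → overtime 3 h 2 min, regular 44 h 0 min.

Regular 44.00 hours, overtime 3.03 hours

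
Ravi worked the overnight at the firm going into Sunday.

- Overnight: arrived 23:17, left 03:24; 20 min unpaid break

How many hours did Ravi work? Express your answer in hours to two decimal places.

3.78 hours

Overnight: 23:17 → midnight = 0 h 43 min; midnight → 03:24 = 3 h 24 min; span 4 h 7 min; less 20 min break → 3 h 47 min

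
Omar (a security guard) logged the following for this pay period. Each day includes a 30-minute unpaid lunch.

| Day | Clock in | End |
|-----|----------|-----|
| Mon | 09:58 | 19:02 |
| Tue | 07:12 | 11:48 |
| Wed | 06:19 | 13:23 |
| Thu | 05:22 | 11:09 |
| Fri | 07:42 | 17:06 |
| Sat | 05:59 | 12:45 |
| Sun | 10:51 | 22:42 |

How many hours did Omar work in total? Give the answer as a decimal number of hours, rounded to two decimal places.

51.03 hours

Mon: 09:58–19:02 = 9 h 4 min; less 30 min break → 8 h 34 min
Tue: 07:12–11:48 = 4 h 36 min; less 30 min break → 4 h 6 min
Wed: 06:19–13:23 = 7 h 4 min; less 30 min break → 6 h 34 min
Thu: 05:22–11:09 = 5 h 47 min; less 30 min break → 5 h 17 min
Fri: 07:42–17:06 = 9 h 24 min; less 30 min break → 8 h 54 min
Sat: 05:59–12:45 = 6 h 46 min; less 30 min break → 6 h 16 min
Sun: 10:51–22:42 = 11 h 51 min; less 30 min break → 11 h 21 min
Total: 8 h 34 min + 4 h 6 min + 6 h 34 min + 5 h 17 min + 8 h 54 min + 6 h 16 min + 11 h 21 min = 51 h 2 min.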